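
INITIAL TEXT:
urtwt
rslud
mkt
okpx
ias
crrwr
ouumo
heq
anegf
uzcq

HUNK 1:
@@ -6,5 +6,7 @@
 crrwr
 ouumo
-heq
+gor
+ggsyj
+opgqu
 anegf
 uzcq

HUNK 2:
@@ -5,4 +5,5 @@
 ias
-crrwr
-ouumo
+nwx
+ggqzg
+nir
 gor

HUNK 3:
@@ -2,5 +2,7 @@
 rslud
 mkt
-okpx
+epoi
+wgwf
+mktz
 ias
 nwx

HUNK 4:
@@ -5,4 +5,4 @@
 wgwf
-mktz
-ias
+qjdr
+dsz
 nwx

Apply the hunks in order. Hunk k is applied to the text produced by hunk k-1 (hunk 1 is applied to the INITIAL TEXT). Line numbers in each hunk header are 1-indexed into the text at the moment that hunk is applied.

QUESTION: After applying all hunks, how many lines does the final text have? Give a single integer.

Hunk 1: at line 6 remove [heq] add [gor,ggsyj,opgqu] -> 12 lines: urtwt rslud mkt okpx ias crrwr ouumo gor ggsyj opgqu anegf uzcq
Hunk 2: at line 5 remove [crrwr,ouumo] add [nwx,ggqzg,nir] -> 13 lines: urtwt rslud mkt okpx ias nwx ggqzg nir gor ggsyj opgqu anegf uzcq
Hunk 3: at line 2 remove [okpx] add [epoi,wgwf,mktz] -> 15 lines: urtwt rslud mkt epoi wgwf mktz ias nwx ggqzg nir gor ggsyj opgqu anegf uzcq
Hunk 4: at line 5 remove [mktz,ias] add [qjdr,dsz] -> 15 lines: urtwt rslud mkt epoi wgwf qjdr dsz nwx ggqzg nir gor ggsyj opgqu anegf uzcq
Final line count: 15

Answer: 15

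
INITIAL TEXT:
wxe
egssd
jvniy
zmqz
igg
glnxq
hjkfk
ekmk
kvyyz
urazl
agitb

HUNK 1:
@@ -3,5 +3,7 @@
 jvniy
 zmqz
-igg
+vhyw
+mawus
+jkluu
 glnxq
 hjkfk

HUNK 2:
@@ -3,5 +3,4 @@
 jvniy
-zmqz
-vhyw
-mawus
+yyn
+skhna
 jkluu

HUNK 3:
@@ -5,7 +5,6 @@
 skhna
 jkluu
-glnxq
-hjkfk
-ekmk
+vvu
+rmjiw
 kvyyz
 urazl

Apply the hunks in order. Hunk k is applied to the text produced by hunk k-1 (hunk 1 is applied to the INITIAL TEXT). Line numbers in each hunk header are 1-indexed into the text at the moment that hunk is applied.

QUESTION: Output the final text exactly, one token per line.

Answer: wxe
egssd
jvniy
yyn
skhna
jkluu
vvu
rmjiw
kvyyz
urazl
agitb

Derivation:
Hunk 1: at line 3 remove [igg] add [vhyw,mawus,jkluu] -> 13 lines: wxe egssd jvniy zmqz vhyw mawus jkluu glnxq hjkfk ekmk kvyyz urazl agitb
Hunk 2: at line 3 remove [zmqz,vhyw,mawus] add [yyn,skhna] -> 12 lines: wxe egssd jvniy yyn skhna jkluu glnxq hjkfk ekmk kvyyz urazl agitb
Hunk 3: at line 5 remove [glnxq,hjkfk,ekmk] add [vvu,rmjiw] -> 11 lines: wxe egssd jvniy yyn skhna jkluu vvu rmjiw kvyyz urazl agitb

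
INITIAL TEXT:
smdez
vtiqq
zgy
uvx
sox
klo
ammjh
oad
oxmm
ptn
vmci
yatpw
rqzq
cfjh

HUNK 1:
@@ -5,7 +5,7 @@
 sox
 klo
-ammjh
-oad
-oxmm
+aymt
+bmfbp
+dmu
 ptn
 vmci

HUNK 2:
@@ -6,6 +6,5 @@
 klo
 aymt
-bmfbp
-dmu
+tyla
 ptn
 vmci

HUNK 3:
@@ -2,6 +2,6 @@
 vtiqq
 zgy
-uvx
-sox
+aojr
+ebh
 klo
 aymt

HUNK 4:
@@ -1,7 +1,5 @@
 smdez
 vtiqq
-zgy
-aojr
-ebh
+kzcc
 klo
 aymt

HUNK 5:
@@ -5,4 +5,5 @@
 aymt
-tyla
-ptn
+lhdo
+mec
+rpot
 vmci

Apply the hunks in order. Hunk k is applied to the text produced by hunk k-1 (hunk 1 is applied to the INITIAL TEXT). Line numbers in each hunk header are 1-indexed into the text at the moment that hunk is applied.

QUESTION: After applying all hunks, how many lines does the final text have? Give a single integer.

Answer: 12

Derivation:
Hunk 1: at line 5 remove [ammjh,oad,oxmm] add [aymt,bmfbp,dmu] -> 14 lines: smdez vtiqq zgy uvx sox klo aymt bmfbp dmu ptn vmci yatpw rqzq cfjh
Hunk 2: at line 6 remove [bmfbp,dmu] add [tyla] -> 13 lines: smdez vtiqq zgy uvx sox klo aymt tyla ptn vmci yatpw rqzq cfjh
Hunk 3: at line 2 remove [uvx,sox] add [aojr,ebh] -> 13 lines: smdez vtiqq zgy aojr ebh klo aymt tyla ptn vmci yatpw rqzq cfjh
Hunk 4: at line 1 remove [zgy,aojr,ebh] add [kzcc] -> 11 lines: smdez vtiqq kzcc klo aymt tyla ptn vmci yatpw rqzq cfjh
Hunk 5: at line 5 remove [tyla,ptn] add [lhdo,mec,rpot] -> 12 lines: smdez vtiqq kzcc klo aymt lhdo mec rpot vmci yatpw rqzq cfjh
Final line count: 12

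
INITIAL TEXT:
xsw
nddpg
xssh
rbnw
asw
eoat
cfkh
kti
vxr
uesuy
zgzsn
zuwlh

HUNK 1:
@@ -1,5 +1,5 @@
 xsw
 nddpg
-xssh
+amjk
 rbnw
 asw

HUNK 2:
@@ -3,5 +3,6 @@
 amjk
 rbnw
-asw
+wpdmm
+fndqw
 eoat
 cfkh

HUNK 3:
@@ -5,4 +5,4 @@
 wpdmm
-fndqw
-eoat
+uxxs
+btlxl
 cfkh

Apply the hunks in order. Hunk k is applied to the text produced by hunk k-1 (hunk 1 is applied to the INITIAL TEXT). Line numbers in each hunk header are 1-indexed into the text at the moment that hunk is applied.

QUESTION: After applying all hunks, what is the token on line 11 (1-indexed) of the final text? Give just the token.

Hunk 1: at line 1 remove [xssh] add [amjk] -> 12 lines: xsw nddpg amjk rbnw asw eoat cfkh kti vxr uesuy zgzsn zuwlh
Hunk 2: at line 3 remove [asw] add [wpdmm,fndqw] -> 13 lines: xsw nddpg amjk rbnw wpdmm fndqw eoat cfkh kti vxr uesuy zgzsn zuwlh
Hunk 3: at line 5 remove [fndqw,eoat] add [uxxs,btlxl] -> 13 lines: xsw nddpg amjk rbnw wpdmm uxxs btlxl cfkh kti vxr uesuy zgzsn zuwlh
Final line 11: uesuy

Answer: uesuy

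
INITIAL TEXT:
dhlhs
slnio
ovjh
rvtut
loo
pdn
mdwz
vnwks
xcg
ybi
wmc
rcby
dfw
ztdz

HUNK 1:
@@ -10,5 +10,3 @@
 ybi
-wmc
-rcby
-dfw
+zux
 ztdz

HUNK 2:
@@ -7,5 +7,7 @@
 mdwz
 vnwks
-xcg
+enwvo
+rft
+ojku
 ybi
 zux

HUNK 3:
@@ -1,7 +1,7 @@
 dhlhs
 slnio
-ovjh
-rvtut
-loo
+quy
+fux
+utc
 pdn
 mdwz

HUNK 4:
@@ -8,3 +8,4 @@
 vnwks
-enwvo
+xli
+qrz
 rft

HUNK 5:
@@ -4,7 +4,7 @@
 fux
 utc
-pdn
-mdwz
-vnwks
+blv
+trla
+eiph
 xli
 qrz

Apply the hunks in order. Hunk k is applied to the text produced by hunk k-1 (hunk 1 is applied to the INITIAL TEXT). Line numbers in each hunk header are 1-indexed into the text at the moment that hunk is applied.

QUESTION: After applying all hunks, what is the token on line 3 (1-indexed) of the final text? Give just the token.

Hunk 1: at line 10 remove [wmc,rcby,dfw] add [zux] -> 12 lines: dhlhs slnio ovjh rvtut loo pdn mdwz vnwks xcg ybi zux ztdz
Hunk 2: at line 7 remove [xcg] add [enwvo,rft,ojku] -> 14 lines: dhlhs slnio ovjh rvtut loo pdn mdwz vnwks enwvo rft ojku ybi zux ztdz
Hunk 3: at line 1 remove [ovjh,rvtut,loo] add [quy,fux,utc] -> 14 lines: dhlhs slnio quy fux utc pdn mdwz vnwks enwvo rft ojku ybi zux ztdz
Hunk 4: at line 8 remove [enwvo] add [xli,qrz] -> 15 lines: dhlhs slnio quy fux utc pdn mdwz vnwks xli qrz rft ojku ybi zux ztdz
Hunk 5: at line 4 remove [pdn,mdwz,vnwks] add [blv,trla,eiph] -> 15 lines: dhlhs slnio quy fux utc blv trla eiph xli qrz rft ojku ybi zux ztdz
Final line 3: quy

Answer: quy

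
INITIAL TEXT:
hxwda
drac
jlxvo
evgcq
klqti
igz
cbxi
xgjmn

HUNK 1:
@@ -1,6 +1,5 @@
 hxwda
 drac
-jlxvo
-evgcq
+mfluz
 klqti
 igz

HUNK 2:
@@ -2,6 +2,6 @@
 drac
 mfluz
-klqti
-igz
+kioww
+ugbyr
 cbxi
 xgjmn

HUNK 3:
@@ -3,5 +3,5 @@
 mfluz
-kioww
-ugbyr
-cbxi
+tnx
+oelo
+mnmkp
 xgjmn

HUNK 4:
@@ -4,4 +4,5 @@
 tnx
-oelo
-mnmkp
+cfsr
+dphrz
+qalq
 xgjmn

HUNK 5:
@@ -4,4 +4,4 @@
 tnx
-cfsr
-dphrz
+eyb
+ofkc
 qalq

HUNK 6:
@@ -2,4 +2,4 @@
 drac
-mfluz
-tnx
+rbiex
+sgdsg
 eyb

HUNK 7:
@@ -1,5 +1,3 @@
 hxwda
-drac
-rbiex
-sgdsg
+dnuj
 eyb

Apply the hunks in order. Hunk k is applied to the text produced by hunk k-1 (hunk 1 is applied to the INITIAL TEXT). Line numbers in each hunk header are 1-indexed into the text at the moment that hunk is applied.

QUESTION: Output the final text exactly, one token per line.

Hunk 1: at line 1 remove [jlxvo,evgcq] add [mfluz] -> 7 lines: hxwda drac mfluz klqti igz cbxi xgjmn
Hunk 2: at line 2 remove [klqti,igz] add [kioww,ugbyr] -> 7 lines: hxwda drac mfluz kioww ugbyr cbxi xgjmn
Hunk 3: at line 3 remove [kioww,ugbyr,cbxi] add [tnx,oelo,mnmkp] -> 7 lines: hxwda drac mfluz tnx oelo mnmkp xgjmn
Hunk 4: at line 4 remove [oelo,mnmkp] add [cfsr,dphrz,qalq] -> 8 lines: hxwda drac mfluz tnx cfsr dphrz qalq xgjmn
Hunk 5: at line 4 remove [cfsr,dphrz] add [eyb,ofkc] -> 8 lines: hxwda drac mfluz tnx eyb ofkc qalq xgjmn
Hunk 6: at line 2 remove [mfluz,tnx] add [rbiex,sgdsg] -> 8 lines: hxwda drac rbiex sgdsg eyb ofkc qalq xgjmn
Hunk 7: at line 1 remove [drac,rbiex,sgdsg] add [dnuj] -> 6 lines: hxwda dnuj eyb ofkc qalq xgjmn

Answer: hxwda
dnuj
eyb
ofkc
qalq
xgjmn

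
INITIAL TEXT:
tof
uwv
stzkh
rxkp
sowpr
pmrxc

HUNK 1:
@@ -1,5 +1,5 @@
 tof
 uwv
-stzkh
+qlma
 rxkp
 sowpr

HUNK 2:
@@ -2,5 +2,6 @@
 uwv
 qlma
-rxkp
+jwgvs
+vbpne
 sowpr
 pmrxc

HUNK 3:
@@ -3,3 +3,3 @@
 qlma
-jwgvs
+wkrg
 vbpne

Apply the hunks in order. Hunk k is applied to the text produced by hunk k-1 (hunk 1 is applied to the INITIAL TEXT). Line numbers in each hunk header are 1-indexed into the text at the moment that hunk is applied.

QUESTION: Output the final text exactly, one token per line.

Answer: tof
uwv
qlma
wkrg
vbpne
sowpr
pmrxc

Derivation:
Hunk 1: at line 1 remove [stzkh] add [qlma] -> 6 lines: tof uwv qlma rxkp sowpr pmrxc
Hunk 2: at line 2 remove [rxkp] add [jwgvs,vbpne] -> 7 lines: tof uwv qlma jwgvs vbpne sowpr pmrxc
Hunk 3: at line 3 remove [jwgvs] add [wkrg] -> 7 lines: tof uwv qlma wkrg vbpne sowpr pmrxc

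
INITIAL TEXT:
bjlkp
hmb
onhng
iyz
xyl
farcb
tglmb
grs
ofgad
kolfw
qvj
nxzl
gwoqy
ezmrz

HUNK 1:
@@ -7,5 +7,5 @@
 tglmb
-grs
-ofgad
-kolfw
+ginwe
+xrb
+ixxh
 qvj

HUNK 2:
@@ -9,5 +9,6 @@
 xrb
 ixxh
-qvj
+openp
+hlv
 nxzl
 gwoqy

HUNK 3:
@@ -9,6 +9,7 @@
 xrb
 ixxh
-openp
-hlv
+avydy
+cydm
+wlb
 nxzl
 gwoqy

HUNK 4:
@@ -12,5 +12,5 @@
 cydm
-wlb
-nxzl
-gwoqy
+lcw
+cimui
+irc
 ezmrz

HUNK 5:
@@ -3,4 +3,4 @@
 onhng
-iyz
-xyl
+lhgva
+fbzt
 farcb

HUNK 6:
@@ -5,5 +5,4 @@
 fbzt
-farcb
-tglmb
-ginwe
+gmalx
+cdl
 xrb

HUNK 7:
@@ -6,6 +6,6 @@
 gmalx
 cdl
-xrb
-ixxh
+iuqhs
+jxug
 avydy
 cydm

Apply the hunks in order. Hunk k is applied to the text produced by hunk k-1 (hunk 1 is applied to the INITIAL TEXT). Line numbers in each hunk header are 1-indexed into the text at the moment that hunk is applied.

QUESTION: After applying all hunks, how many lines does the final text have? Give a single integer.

Answer: 15

Derivation:
Hunk 1: at line 7 remove [grs,ofgad,kolfw] add [ginwe,xrb,ixxh] -> 14 lines: bjlkp hmb onhng iyz xyl farcb tglmb ginwe xrb ixxh qvj nxzl gwoqy ezmrz
Hunk 2: at line 9 remove [qvj] add [openp,hlv] -> 15 lines: bjlkp hmb onhng iyz xyl farcb tglmb ginwe xrb ixxh openp hlv nxzl gwoqy ezmrz
Hunk 3: at line 9 remove [openp,hlv] add [avydy,cydm,wlb] -> 16 lines: bjlkp hmb onhng iyz xyl farcb tglmb ginwe xrb ixxh avydy cydm wlb nxzl gwoqy ezmrz
Hunk 4: at line 12 remove [wlb,nxzl,gwoqy] add [lcw,cimui,irc] -> 16 lines: bjlkp hmb onhng iyz xyl farcb tglmb ginwe xrb ixxh avydy cydm lcw cimui irc ezmrz
Hunk 5: at line 3 remove [iyz,xyl] add [lhgva,fbzt] -> 16 lines: bjlkp hmb onhng lhgva fbzt farcb tglmb ginwe xrb ixxh avydy cydm lcw cimui irc ezmrz
Hunk 6: at line 5 remove [farcb,tglmb,ginwe] add [gmalx,cdl] -> 15 lines: bjlkp hmb onhng lhgva fbzt gmalx cdl xrb ixxh avydy cydm lcw cimui irc ezmrz
Hunk 7: at line 6 remove [xrb,ixxh] add [iuqhs,jxug] -> 15 lines: bjlkp hmb onhng lhgva fbzt gmalx cdl iuqhs jxug avydy cydm lcw cimui irc ezmrz
Final line count: 15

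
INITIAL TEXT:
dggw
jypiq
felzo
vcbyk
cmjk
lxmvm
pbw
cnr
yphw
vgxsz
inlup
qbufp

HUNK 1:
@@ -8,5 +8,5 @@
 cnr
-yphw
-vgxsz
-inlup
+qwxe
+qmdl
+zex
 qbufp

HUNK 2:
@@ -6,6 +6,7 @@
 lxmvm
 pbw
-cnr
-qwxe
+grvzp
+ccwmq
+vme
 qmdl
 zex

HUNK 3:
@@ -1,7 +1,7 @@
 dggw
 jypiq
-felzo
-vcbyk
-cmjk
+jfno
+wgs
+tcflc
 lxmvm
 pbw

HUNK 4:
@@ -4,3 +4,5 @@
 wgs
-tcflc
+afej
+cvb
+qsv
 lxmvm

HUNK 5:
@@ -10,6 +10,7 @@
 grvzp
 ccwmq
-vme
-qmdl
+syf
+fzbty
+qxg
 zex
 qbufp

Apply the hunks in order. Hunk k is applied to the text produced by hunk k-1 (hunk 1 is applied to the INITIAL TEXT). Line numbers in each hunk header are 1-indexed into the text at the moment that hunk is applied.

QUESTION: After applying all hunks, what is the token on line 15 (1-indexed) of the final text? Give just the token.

Hunk 1: at line 8 remove [yphw,vgxsz,inlup] add [qwxe,qmdl,zex] -> 12 lines: dggw jypiq felzo vcbyk cmjk lxmvm pbw cnr qwxe qmdl zex qbufp
Hunk 2: at line 6 remove [cnr,qwxe] add [grvzp,ccwmq,vme] -> 13 lines: dggw jypiq felzo vcbyk cmjk lxmvm pbw grvzp ccwmq vme qmdl zex qbufp
Hunk 3: at line 1 remove [felzo,vcbyk,cmjk] add [jfno,wgs,tcflc] -> 13 lines: dggw jypiq jfno wgs tcflc lxmvm pbw grvzp ccwmq vme qmdl zex qbufp
Hunk 4: at line 4 remove [tcflc] add [afej,cvb,qsv] -> 15 lines: dggw jypiq jfno wgs afej cvb qsv lxmvm pbw grvzp ccwmq vme qmdl zex qbufp
Hunk 5: at line 10 remove [vme,qmdl] add [syf,fzbty,qxg] -> 16 lines: dggw jypiq jfno wgs afej cvb qsv lxmvm pbw grvzp ccwmq syf fzbty qxg zex qbufp
Final line 15: zex

Answer: zex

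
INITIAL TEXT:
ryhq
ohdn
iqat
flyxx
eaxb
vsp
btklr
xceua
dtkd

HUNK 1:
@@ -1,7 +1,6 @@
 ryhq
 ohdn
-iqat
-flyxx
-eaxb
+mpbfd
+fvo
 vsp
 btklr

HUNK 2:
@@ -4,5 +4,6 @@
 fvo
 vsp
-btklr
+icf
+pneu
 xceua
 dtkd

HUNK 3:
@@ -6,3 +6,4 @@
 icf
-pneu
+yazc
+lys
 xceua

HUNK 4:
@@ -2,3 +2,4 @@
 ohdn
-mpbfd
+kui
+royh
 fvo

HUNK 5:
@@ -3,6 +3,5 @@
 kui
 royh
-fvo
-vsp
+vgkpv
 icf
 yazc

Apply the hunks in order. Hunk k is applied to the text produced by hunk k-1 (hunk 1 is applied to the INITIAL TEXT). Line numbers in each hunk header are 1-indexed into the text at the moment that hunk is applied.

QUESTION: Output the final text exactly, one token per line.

Hunk 1: at line 1 remove [iqat,flyxx,eaxb] add [mpbfd,fvo] -> 8 lines: ryhq ohdn mpbfd fvo vsp btklr xceua dtkd
Hunk 2: at line 4 remove [btklr] add [icf,pneu] -> 9 lines: ryhq ohdn mpbfd fvo vsp icf pneu xceua dtkd
Hunk 3: at line 6 remove [pneu] add [yazc,lys] -> 10 lines: ryhq ohdn mpbfd fvo vsp icf yazc lys xceua dtkd
Hunk 4: at line 2 remove [mpbfd] add [kui,royh] -> 11 lines: ryhq ohdn kui royh fvo vsp icf yazc lys xceua dtkd
Hunk 5: at line 3 remove [fvo,vsp] add [vgkpv] -> 10 lines: ryhq ohdn kui royh vgkpv icf yazc lys xceua dtkd

Answer: ryhq
ohdn
kui
royh
vgkpv
icf
yazc
lys
xceua
dtkd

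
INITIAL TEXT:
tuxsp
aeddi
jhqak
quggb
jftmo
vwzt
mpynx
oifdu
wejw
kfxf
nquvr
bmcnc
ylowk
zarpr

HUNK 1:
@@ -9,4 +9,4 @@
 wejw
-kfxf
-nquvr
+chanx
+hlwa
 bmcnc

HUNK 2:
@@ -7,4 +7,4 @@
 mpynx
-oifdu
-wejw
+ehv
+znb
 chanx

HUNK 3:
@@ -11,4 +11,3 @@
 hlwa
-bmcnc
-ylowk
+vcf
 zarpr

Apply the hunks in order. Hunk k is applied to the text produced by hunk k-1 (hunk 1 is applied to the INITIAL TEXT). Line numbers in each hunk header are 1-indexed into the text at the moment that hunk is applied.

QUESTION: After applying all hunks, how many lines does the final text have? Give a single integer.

Answer: 13

Derivation:
Hunk 1: at line 9 remove [kfxf,nquvr] add [chanx,hlwa] -> 14 lines: tuxsp aeddi jhqak quggb jftmo vwzt mpynx oifdu wejw chanx hlwa bmcnc ylowk zarpr
Hunk 2: at line 7 remove [oifdu,wejw] add [ehv,znb] -> 14 lines: tuxsp aeddi jhqak quggb jftmo vwzt mpynx ehv znb chanx hlwa bmcnc ylowk zarpr
Hunk 3: at line 11 remove [bmcnc,ylowk] add [vcf] -> 13 lines: tuxsp aeddi jhqak quggb jftmo vwzt mpynx ehv znb chanx hlwa vcf zarpr
Final line count: 13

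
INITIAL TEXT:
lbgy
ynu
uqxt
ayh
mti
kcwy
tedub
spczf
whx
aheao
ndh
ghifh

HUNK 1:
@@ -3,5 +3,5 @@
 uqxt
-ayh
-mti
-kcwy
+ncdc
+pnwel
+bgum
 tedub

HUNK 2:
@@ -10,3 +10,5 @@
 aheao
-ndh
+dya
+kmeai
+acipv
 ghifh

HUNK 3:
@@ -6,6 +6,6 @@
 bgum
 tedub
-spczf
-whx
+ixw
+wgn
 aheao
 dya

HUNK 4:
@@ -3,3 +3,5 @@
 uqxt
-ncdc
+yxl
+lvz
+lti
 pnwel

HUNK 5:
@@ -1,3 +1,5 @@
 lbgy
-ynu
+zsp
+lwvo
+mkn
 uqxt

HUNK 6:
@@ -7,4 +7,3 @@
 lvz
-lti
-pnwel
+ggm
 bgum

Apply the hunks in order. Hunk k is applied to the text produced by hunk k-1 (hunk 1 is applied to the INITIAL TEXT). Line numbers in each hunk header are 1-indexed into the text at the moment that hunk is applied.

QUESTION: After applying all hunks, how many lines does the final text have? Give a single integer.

Hunk 1: at line 3 remove [ayh,mti,kcwy] add [ncdc,pnwel,bgum] -> 12 lines: lbgy ynu uqxt ncdc pnwel bgum tedub spczf whx aheao ndh ghifh
Hunk 2: at line 10 remove [ndh] add [dya,kmeai,acipv] -> 14 lines: lbgy ynu uqxt ncdc pnwel bgum tedub spczf whx aheao dya kmeai acipv ghifh
Hunk 3: at line 6 remove [spczf,whx] add [ixw,wgn] -> 14 lines: lbgy ynu uqxt ncdc pnwel bgum tedub ixw wgn aheao dya kmeai acipv ghifh
Hunk 4: at line 3 remove [ncdc] add [yxl,lvz,lti] -> 16 lines: lbgy ynu uqxt yxl lvz lti pnwel bgum tedub ixw wgn aheao dya kmeai acipv ghifh
Hunk 5: at line 1 remove [ynu] add [zsp,lwvo,mkn] -> 18 lines: lbgy zsp lwvo mkn uqxt yxl lvz lti pnwel bgum tedub ixw wgn aheao dya kmeai acipv ghifh
Hunk 6: at line 7 remove [lti,pnwel] add [ggm] -> 17 lines: lbgy zsp lwvo mkn uqxt yxl lvz ggm bgum tedub ixw wgn aheao dya kmeai acipv ghifh
Final line count: 17

Answer: 17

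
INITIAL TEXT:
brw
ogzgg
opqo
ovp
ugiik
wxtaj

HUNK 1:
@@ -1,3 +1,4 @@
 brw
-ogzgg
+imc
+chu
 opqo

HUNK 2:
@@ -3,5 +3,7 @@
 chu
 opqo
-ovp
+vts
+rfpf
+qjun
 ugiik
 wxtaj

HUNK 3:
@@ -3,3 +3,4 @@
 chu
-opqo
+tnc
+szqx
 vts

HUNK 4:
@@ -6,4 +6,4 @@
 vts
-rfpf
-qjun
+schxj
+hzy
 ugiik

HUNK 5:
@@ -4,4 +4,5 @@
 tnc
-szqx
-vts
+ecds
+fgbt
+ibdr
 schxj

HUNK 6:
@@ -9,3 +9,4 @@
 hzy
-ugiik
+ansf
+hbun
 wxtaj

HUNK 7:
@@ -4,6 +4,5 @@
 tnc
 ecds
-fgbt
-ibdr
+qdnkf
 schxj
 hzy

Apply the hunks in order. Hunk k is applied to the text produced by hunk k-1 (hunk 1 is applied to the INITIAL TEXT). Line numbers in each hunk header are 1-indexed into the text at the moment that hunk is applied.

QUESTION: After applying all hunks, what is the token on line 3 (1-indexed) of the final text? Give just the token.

Answer: chu

Derivation:
Hunk 1: at line 1 remove [ogzgg] add [imc,chu] -> 7 lines: brw imc chu opqo ovp ugiik wxtaj
Hunk 2: at line 3 remove [ovp] add [vts,rfpf,qjun] -> 9 lines: brw imc chu opqo vts rfpf qjun ugiik wxtaj
Hunk 3: at line 3 remove [opqo] add [tnc,szqx] -> 10 lines: brw imc chu tnc szqx vts rfpf qjun ugiik wxtaj
Hunk 4: at line 6 remove [rfpf,qjun] add [schxj,hzy] -> 10 lines: brw imc chu tnc szqx vts schxj hzy ugiik wxtaj
Hunk 5: at line 4 remove [szqx,vts] add [ecds,fgbt,ibdr] -> 11 lines: brw imc chu tnc ecds fgbt ibdr schxj hzy ugiik wxtaj
Hunk 6: at line 9 remove [ugiik] add [ansf,hbun] -> 12 lines: brw imc chu tnc ecds fgbt ibdr schxj hzy ansf hbun wxtaj
Hunk 7: at line 4 remove [fgbt,ibdr] add [qdnkf] -> 11 lines: brw imc chu tnc ecds qdnkf schxj hzy ansf hbun wxtaj
Final line 3: chu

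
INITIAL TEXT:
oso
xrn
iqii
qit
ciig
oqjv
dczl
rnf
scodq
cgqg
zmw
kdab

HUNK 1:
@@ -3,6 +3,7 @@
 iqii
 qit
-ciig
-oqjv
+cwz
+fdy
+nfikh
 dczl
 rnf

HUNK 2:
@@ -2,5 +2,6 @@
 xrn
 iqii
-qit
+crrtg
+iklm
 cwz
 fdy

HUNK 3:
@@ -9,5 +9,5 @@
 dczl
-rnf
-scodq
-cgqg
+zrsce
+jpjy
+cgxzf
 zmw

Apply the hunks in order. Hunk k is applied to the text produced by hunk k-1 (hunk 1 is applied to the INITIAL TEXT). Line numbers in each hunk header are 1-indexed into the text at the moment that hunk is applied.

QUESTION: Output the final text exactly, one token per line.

Answer: oso
xrn
iqii
crrtg
iklm
cwz
fdy
nfikh
dczl
zrsce
jpjy
cgxzf
zmw
kdab

Derivation:
Hunk 1: at line 3 remove [ciig,oqjv] add [cwz,fdy,nfikh] -> 13 lines: oso xrn iqii qit cwz fdy nfikh dczl rnf scodq cgqg zmw kdab
Hunk 2: at line 2 remove [qit] add [crrtg,iklm] -> 14 lines: oso xrn iqii crrtg iklm cwz fdy nfikh dczl rnf scodq cgqg zmw kdab
Hunk 3: at line 9 remove [rnf,scodq,cgqg] add [zrsce,jpjy,cgxzf] -> 14 lines: oso xrn iqii crrtg iklm cwz fdy nfikh dczl zrsce jpjy cgxzf zmw kdab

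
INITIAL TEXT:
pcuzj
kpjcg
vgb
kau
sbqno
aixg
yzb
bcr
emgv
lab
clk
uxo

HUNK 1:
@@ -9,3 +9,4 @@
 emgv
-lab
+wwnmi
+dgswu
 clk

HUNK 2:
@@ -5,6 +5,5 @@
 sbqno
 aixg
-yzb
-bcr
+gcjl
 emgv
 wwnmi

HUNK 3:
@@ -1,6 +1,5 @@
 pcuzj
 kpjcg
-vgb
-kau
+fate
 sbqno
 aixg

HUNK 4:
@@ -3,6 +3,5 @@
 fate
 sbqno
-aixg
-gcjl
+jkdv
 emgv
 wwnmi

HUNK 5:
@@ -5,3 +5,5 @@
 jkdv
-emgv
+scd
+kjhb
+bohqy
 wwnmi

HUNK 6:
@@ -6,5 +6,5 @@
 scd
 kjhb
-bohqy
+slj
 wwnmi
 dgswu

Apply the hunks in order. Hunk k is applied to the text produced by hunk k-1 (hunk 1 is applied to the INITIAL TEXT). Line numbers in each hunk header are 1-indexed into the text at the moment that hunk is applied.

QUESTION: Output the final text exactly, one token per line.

Answer: pcuzj
kpjcg
fate
sbqno
jkdv
scd
kjhb
slj
wwnmi
dgswu
clk
uxo

Derivation:
Hunk 1: at line 9 remove [lab] add [wwnmi,dgswu] -> 13 lines: pcuzj kpjcg vgb kau sbqno aixg yzb bcr emgv wwnmi dgswu clk uxo
Hunk 2: at line 5 remove [yzb,bcr] add [gcjl] -> 12 lines: pcuzj kpjcg vgb kau sbqno aixg gcjl emgv wwnmi dgswu clk uxo
Hunk 3: at line 1 remove [vgb,kau] add [fate] -> 11 lines: pcuzj kpjcg fate sbqno aixg gcjl emgv wwnmi dgswu clk uxo
Hunk 4: at line 3 remove [aixg,gcjl] add [jkdv] -> 10 lines: pcuzj kpjcg fate sbqno jkdv emgv wwnmi dgswu clk uxo
Hunk 5: at line 5 remove [emgv] add [scd,kjhb,bohqy] -> 12 lines: pcuzj kpjcg fate sbqno jkdv scd kjhb bohqy wwnmi dgswu clk uxo
Hunk 6: at line 6 remove [bohqy] add [slj] -> 12 lines: pcuzj kpjcg fate sbqno jkdv scd kjhb slj wwnmi dgswu clk uxo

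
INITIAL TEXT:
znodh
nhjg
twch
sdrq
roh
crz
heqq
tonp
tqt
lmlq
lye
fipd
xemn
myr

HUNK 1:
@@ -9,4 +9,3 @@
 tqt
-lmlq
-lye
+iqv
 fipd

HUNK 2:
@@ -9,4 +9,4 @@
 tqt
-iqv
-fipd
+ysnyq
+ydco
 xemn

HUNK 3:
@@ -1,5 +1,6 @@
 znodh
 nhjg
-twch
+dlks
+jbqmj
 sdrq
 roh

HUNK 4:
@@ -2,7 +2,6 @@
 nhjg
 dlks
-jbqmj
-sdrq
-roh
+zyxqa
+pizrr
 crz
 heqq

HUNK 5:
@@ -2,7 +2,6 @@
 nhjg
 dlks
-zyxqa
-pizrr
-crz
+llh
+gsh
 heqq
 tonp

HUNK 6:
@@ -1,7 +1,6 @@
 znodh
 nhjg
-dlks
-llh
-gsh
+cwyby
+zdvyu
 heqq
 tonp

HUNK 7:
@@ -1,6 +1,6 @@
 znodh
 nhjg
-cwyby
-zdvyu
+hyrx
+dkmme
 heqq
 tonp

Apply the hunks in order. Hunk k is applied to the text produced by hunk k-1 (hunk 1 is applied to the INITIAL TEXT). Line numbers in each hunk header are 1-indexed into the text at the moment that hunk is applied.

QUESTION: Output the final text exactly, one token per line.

Hunk 1: at line 9 remove [lmlq,lye] add [iqv] -> 13 lines: znodh nhjg twch sdrq roh crz heqq tonp tqt iqv fipd xemn myr
Hunk 2: at line 9 remove [iqv,fipd] add [ysnyq,ydco] -> 13 lines: znodh nhjg twch sdrq roh crz heqq tonp tqt ysnyq ydco xemn myr
Hunk 3: at line 1 remove [twch] add [dlks,jbqmj] -> 14 lines: znodh nhjg dlks jbqmj sdrq roh crz heqq tonp tqt ysnyq ydco xemn myr
Hunk 4: at line 2 remove [jbqmj,sdrq,roh] add [zyxqa,pizrr] -> 13 lines: znodh nhjg dlks zyxqa pizrr crz heqq tonp tqt ysnyq ydco xemn myr
Hunk 5: at line 2 remove [zyxqa,pizrr,crz] add [llh,gsh] -> 12 lines: znodh nhjg dlks llh gsh heqq tonp tqt ysnyq ydco xemn myr
Hunk 6: at line 1 remove [dlks,llh,gsh] add [cwyby,zdvyu] -> 11 lines: znodh nhjg cwyby zdvyu heqq tonp tqt ysnyq ydco xemn myr
Hunk 7: at line 1 remove [cwyby,zdvyu] add [hyrx,dkmme] -> 11 lines: znodh nhjg hyrx dkmme heqq tonp tqt ysnyq ydco xemn myr

Answer: znodh
nhjg
hyrx
dkmme
heqq
tonp
tqt
ysnyq
ydco
xemn
myr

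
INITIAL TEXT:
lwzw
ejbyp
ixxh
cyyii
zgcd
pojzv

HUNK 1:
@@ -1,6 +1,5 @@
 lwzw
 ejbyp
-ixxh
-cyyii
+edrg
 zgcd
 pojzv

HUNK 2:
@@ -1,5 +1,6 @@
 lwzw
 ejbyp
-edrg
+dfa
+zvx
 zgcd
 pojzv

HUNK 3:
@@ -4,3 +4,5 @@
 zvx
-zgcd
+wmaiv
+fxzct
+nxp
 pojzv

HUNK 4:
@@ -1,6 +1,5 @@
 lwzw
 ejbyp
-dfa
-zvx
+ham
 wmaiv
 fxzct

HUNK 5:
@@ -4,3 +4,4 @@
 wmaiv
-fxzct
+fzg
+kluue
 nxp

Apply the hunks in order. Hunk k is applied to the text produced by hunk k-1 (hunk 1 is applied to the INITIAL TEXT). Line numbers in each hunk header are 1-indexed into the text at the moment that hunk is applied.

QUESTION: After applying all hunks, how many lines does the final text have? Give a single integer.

Hunk 1: at line 1 remove [ixxh,cyyii] add [edrg] -> 5 lines: lwzw ejbyp edrg zgcd pojzv
Hunk 2: at line 1 remove [edrg] add [dfa,zvx] -> 6 lines: lwzw ejbyp dfa zvx zgcd pojzv
Hunk 3: at line 4 remove [zgcd] add [wmaiv,fxzct,nxp] -> 8 lines: lwzw ejbyp dfa zvx wmaiv fxzct nxp pojzv
Hunk 4: at line 1 remove [dfa,zvx] add [ham] -> 7 lines: lwzw ejbyp ham wmaiv fxzct nxp pojzv
Hunk 5: at line 4 remove [fxzct] add [fzg,kluue] -> 8 lines: lwzw ejbyp ham wmaiv fzg kluue nxp pojzv
Final line count: 8

Answer: 8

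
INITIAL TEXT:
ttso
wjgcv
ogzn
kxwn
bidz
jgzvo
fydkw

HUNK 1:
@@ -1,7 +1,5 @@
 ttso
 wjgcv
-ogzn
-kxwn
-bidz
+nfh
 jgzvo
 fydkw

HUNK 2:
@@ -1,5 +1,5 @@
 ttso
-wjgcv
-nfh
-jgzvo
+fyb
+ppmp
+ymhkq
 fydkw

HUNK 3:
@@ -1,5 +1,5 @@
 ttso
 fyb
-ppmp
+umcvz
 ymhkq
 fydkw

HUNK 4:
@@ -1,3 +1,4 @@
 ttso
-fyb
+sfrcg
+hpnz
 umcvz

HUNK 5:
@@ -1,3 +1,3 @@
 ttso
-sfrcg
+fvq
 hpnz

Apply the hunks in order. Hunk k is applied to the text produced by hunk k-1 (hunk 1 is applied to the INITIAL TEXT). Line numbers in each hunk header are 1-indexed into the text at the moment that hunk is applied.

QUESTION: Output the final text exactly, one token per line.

Answer: ttso
fvq
hpnz
umcvz
ymhkq
fydkw

Derivation:
Hunk 1: at line 1 remove [ogzn,kxwn,bidz] add [nfh] -> 5 lines: ttso wjgcv nfh jgzvo fydkw
Hunk 2: at line 1 remove [wjgcv,nfh,jgzvo] add [fyb,ppmp,ymhkq] -> 5 lines: ttso fyb ppmp ymhkq fydkw
Hunk 3: at line 1 remove [ppmp] add [umcvz] -> 5 lines: ttso fyb umcvz ymhkq fydkw
Hunk 4: at line 1 remove [fyb] add [sfrcg,hpnz] -> 6 lines: ttso sfrcg hpnz umcvz ymhkq fydkw
Hunk 5: at line 1 remove [sfrcg] add [fvq] -> 6 lines: ttso fvq hpnz umcvz ymhkq fydkw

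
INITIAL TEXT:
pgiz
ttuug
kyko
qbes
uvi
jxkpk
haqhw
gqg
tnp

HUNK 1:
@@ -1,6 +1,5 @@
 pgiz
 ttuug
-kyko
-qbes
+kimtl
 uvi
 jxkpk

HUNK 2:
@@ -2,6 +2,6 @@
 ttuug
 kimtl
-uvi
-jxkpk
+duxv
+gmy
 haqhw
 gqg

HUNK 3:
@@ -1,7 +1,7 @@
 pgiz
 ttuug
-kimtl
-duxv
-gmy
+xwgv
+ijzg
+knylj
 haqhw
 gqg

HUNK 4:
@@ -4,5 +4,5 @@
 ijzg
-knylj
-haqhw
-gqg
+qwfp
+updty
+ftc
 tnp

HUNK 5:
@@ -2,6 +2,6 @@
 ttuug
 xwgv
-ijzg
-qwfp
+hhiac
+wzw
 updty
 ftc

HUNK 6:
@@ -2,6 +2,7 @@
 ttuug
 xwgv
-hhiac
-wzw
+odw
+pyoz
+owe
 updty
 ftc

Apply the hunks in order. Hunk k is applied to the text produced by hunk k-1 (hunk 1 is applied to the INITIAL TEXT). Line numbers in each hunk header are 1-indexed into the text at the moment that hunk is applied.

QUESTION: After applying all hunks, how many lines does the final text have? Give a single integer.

Hunk 1: at line 1 remove [kyko,qbes] add [kimtl] -> 8 lines: pgiz ttuug kimtl uvi jxkpk haqhw gqg tnp
Hunk 2: at line 2 remove [uvi,jxkpk] add [duxv,gmy] -> 8 lines: pgiz ttuug kimtl duxv gmy haqhw gqg tnp
Hunk 3: at line 1 remove [kimtl,duxv,gmy] add [xwgv,ijzg,knylj] -> 8 lines: pgiz ttuug xwgv ijzg knylj haqhw gqg tnp
Hunk 4: at line 4 remove [knylj,haqhw,gqg] add [qwfp,updty,ftc] -> 8 lines: pgiz ttuug xwgv ijzg qwfp updty ftc tnp
Hunk 5: at line 2 remove [ijzg,qwfp] add [hhiac,wzw] -> 8 lines: pgiz ttuug xwgv hhiac wzw updty ftc tnp
Hunk 6: at line 2 remove [hhiac,wzw] add [odw,pyoz,owe] -> 9 lines: pgiz ttuug xwgv odw pyoz owe updty ftc tnp
Final line count: 9

Answer: 9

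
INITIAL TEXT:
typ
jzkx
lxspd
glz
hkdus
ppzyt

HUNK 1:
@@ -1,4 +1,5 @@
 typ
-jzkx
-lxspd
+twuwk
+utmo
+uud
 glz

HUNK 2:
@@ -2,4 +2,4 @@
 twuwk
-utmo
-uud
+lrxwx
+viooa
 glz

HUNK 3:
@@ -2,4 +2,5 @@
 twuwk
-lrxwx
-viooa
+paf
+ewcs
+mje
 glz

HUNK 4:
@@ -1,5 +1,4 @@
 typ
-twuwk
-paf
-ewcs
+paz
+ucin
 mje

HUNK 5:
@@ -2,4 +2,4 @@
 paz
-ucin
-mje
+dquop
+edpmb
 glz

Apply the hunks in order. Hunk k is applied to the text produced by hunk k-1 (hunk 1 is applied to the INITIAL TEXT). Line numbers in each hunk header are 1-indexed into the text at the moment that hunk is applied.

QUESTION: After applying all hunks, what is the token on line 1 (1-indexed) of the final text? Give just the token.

Answer: typ

Derivation:
Hunk 1: at line 1 remove [jzkx,lxspd] add [twuwk,utmo,uud] -> 7 lines: typ twuwk utmo uud glz hkdus ppzyt
Hunk 2: at line 2 remove [utmo,uud] add [lrxwx,viooa] -> 7 lines: typ twuwk lrxwx viooa glz hkdus ppzyt
Hunk 3: at line 2 remove [lrxwx,viooa] add [paf,ewcs,mje] -> 8 lines: typ twuwk paf ewcs mje glz hkdus ppzyt
Hunk 4: at line 1 remove [twuwk,paf,ewcs] add [paz,ucin] -> 7 lines: typ paz ucin mje glz hkdus ppzyt
Hunk 5: at line 2 remove [ucin,mje] add [dquop,edpmb] -> 7 lines: typ paz dquop edpmb glz hkdus ppzyt
Final line 1: typ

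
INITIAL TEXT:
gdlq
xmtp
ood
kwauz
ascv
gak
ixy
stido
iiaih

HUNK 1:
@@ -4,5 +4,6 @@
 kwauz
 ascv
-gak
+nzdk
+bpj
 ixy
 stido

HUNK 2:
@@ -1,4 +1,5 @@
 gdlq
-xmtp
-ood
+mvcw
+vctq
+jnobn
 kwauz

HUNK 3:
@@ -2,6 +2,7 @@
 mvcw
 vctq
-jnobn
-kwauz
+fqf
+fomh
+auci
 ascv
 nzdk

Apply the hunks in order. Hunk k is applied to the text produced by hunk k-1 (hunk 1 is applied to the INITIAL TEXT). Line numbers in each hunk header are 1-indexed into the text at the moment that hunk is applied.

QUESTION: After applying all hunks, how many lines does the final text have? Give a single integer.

Hunk 1: at line 4 remove [gak] add [nzdk,bpj] -> 10 lines: gdlq xmtp ood kwauz ascv nzdk bpj ixy stido iiaih
Hunk 2: at line 1 remove [xmtp,ood] add [mvcw,vctq,jnobn] -> 11 lines: gdlq mvcw vctq jnobn kwauz ascv nzdk bpj ixy stido iiaih
Hunk 3: at line 2 remove [jnobn,kwauz] add [fqf,fomh,auci] -> 12 lines: gdlq mvcw vctq fqf fomh auci ascv nzdk bpj ixy stido iiaih
Final line count: 12

Answer: 12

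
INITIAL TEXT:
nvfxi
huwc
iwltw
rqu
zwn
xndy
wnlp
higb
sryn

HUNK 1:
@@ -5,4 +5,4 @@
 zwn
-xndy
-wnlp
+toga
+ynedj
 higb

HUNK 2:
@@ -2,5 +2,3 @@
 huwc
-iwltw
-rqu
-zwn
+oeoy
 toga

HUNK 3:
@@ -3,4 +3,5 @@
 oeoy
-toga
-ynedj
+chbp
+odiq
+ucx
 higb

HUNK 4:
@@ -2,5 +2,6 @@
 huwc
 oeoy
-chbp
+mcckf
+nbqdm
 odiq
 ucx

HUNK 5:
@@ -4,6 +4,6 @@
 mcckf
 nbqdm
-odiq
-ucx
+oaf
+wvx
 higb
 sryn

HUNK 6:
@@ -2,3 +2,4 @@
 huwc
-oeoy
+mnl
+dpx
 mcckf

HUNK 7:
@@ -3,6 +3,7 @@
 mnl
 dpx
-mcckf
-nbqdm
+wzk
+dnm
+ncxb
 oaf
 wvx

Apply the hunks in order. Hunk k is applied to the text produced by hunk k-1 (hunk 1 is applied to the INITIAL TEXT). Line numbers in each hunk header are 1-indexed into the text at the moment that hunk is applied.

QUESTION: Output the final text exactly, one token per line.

Answer: nvfxi
huwc
mnl
dpx
wzk
dnm
ncxb
oaf
wvx
higb
sryn

Derivation:
Hunk 1: at line 5 remove [xndy,wnlp] add [toga,ynedj] -> 9 lines: nvfxi huwc iwltw rqu zwn toga ynedj higb sryn
Hunk 2: at line 2 remove [iwltw,rqu,zwn] add [oeoy] -> 7 lines: nvfxi huwc oeoy toga ynedj higb sryn
Hunk 3: at line 3 remove [toga,ynedj] add [chbp,odiq,ucx] -> 8 lines: nvfxi huwc oeoy chbp odiq ucx higb sryn
Hunk 4: at line 2 remove [chbp] add [mcckf,nbqdm] -> 9 lines: nvfxi huwc oeoy mcckf nbqdm odiq ucx higb sryn
Hunk 5: at line 4 remove [odiq,ucx] add [oaf,wvx] -> 9 lines: nvfxi huwc oeoy mcckf nbqdm oaf wvx higb sryn
Hunk 6: at line 2 remove [oeoy] add [mnl,dpx] -> 10 lines: nvfxi huwc mnl dpx mcckf nbqdm oaf wvx higb sryn
Hunk 7: at line 3 remove [mcckf,nbqdm] add [wzk,dnm,ncxb] -> 11 lines: nvfxi huwc mnl dpx wzk dnm ncxb oaf wvx higb sryn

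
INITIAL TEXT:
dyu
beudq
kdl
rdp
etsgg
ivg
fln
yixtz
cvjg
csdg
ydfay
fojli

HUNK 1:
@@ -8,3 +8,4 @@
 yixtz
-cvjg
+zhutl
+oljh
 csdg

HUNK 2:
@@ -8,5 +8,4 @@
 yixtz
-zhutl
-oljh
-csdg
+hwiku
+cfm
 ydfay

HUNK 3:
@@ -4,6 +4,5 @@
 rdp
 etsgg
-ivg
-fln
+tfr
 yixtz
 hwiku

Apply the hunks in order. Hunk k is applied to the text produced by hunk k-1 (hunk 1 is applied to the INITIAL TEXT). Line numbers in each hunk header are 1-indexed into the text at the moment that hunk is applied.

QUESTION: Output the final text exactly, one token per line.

Answer: dyu
beudq
kdl
rdp
etsgg
tfr
yixtz
hwiku
cfm
ydfay
fojli

Derivation:
Hunk 1: at line 8 remove [cvjg] add [zhutl,oljh] -> 13 lines: dyu beudq kdl rdp etsgg ivg fln yixtz zhutl oljh csdg ydfay fojli
Hunk 2: at line 8 remove [zhutl,oljh,csdg] add [hwiku,cfm] -> 12 lines: dyu beudq kdl rdp etsgg ivg fln yixtz hwiku cfm ydfay fojli
Hunk 3: at line 4 remove [ivg,fln] add [tfr] -> 11 lines: dyu beudq kdl rdp etsgg tfr yixtz hwiku cfm ydfay fojli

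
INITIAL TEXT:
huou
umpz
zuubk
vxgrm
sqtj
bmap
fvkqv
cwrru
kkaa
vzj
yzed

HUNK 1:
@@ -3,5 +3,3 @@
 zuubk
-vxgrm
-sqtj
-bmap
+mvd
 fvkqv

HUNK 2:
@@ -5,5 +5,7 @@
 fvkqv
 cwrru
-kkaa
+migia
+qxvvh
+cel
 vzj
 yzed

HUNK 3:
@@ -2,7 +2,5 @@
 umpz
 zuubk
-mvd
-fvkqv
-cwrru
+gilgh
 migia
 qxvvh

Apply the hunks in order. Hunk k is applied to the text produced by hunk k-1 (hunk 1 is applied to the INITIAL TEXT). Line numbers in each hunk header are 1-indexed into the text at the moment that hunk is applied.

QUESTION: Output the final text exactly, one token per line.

Hunk 1: at line 3 remove [vxgrm,sqtj,bmap] add [mvd] -> 9 lines: huou umpz zuubk mvd fvkqv cwrru kkaa vzj yzed
Hunk 2: at line 5 remove [kkaa] add [migia,qxvvh,cel] -> 11 lines: huou umpz zuubk mvd fvkqv cwrru migia qxvvh cel vzj yzed
Hunk 3: at line 2 remove [mvd,fvkqv,cwrru] add [gilgh] -> 9 lines: huou umpz zuubk gilgh migia qxvvh cel vzj yzed

Answer: huou
umpz
zuubk
gilgh
migia
qxvvh
cel
vzj
yzed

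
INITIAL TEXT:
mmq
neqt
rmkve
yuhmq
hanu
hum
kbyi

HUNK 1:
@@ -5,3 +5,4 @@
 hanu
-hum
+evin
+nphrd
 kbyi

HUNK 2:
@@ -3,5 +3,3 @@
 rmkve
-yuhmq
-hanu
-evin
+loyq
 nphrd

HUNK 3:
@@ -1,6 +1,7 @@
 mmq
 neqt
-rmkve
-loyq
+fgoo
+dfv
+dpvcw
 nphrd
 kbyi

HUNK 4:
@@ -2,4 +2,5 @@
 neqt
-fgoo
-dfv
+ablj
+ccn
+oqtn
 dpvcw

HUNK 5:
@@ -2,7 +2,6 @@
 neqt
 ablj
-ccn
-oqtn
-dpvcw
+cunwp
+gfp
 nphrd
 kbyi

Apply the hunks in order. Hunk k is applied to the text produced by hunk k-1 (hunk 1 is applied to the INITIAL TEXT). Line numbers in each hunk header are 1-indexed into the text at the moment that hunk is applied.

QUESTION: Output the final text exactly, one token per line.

Hunk 1: at line 5 remove [hum] add [evin,nphrd] -> 8 lines: mmq neqt rmkve yuhmq hanu evin nphrd kbyi
Hunk 2: at line 3 remove [yuhmq,hanu,evin] add [loyq] -> 6 lines: mmq neqt rmkve loyq nphrd kbyi
Hunk 3: at line 1 remove [rmkve,loyq] add [fgoo,dfv,dpvcw] -> 7 lines: mmq neqt fgoo dfv dpvcw nphrd kbyi
Hunk 4: at line 2 remove [fgoo,dfv] add [ablj,ccn,oqtn] -> 8 lines: mmq neqt ablj ccn oqtn dpvcw nphrd kbyi
Hunk 5: at line 2 remove [ccn,oqtn,dpvcw] add [cunwp,gfp] -> 7 lines: mmq neqt ablj cunwp gfp nphrd kbyi

Answer: mmq
neqt
ablj
cunwp
gfp
nphrd
kbyi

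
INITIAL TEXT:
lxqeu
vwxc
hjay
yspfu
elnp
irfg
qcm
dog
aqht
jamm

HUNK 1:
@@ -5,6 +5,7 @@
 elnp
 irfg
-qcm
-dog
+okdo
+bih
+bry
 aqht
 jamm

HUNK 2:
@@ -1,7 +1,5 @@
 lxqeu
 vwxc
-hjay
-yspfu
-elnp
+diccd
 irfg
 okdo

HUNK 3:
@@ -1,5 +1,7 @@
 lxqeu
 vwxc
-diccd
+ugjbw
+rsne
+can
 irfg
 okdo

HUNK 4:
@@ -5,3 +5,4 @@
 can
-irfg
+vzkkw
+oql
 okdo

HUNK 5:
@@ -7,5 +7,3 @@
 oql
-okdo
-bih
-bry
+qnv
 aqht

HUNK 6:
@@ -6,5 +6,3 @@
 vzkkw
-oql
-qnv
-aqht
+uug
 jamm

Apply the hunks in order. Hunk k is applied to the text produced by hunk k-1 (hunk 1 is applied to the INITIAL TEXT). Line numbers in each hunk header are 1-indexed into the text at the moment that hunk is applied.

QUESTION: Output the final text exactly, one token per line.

Hunk 1: at line 5 remove [qcm,dog] add [okdo,bih,bry] -> 11 lines: lxqeu vwxc hjay yspfu elnp irfg okdo bih bry aqht jamm
Hunk 2: at line 1 remove [hjay,yspfu,elnp] add [diccd] -> 9 lines: lxqeu vwxc diccd irfg okdo bih bry aqht jamm
Hunk 3: at line 1 remove [diccd] add [ugjbw,rsne,can] -> 11 lines: lxqeu vwxc ugjbw rsne can irfg okdo bih bry aqht jamm
Hunk 4: at line 5 remove [irfg] add [vzkkw,oql] -> 12 lines: lxqeu vwxc ugjbw rsne can vzkkw oql okdo bih bry aqht jamm
Hunk 5: at line 7 remove [okdo,bih,bry] add [qnv] -> 10 lines: lxqeu vwxc ugjbw rsne can vzkkw oql qnv aqht jamm
Hunk 6: at line 6 remove [oql,qnv,aqht] add [uug] -> 8 lines: lxqeu vwxc ugjbw rsne can vzkkw uug jamm

Answer: lxqeu
vwxc
ugjbw
rsne
can
vzkkw
uug
jamm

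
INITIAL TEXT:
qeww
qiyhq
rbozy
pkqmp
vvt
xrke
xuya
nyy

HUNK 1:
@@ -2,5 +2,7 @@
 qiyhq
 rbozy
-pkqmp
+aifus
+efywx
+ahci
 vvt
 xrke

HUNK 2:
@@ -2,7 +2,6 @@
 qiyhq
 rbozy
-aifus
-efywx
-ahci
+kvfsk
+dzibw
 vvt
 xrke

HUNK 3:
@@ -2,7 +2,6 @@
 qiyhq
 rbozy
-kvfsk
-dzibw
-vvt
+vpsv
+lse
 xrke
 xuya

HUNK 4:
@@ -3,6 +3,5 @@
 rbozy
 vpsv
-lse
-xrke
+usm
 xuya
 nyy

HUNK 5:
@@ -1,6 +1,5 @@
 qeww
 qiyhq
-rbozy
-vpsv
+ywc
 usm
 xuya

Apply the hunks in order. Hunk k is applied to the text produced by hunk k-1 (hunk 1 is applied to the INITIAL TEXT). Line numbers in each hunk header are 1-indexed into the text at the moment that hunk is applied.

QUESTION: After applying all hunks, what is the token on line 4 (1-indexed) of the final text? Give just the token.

Answer: usm

Derivation:
Hunk 1: at line 2 remove [pkqmp] add [aifus,efywx,ahci] -> 10 lines: qeww qiyhq rbozy aifus efywx ahci vvt xrke xuya nyy
Hunk 2: at line 2 remove [aifus,efywx,ahci] add [kvfsk,dzibw] -> 9 lines: qeww qiyhq rbozy kvfsk dzibw vvt xrke xuya nyy
Hunk 3: at line 2 remove [kvfsk,dzibw,vvt] add [vpsv,lse] -> 8 lines: qeww qiyhq rbozy vpsv lse xrke xuya nyy
Hunk 4: at line 3 remove [lse,xrke] add [usm] -> 7 lines: qeww qiyhq rbozy vpsv usm xuya nyy
Hunk 5: at line 1 remove [rbozy,vpsv] add [ywc] -> 6 lines: qeww qiyhq ywc usm xuya nyy
Final line 4: usm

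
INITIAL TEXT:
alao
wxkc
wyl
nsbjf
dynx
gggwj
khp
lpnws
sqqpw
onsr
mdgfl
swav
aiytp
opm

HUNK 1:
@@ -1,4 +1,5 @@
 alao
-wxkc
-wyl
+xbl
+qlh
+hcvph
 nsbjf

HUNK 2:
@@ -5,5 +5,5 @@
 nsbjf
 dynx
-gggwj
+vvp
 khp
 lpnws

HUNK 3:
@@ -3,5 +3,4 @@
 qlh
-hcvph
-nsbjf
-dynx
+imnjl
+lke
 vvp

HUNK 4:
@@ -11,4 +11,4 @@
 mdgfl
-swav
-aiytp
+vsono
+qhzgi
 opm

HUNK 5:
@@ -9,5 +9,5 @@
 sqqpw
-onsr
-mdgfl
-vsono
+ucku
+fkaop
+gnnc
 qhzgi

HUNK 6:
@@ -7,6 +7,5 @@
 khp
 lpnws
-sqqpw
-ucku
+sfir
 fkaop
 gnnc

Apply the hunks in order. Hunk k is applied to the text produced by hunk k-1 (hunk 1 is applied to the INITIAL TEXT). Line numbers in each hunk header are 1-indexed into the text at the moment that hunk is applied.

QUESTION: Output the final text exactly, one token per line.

Hunk 1: at line 1 remove [wxkc,wyl] add [xbl,qlh,hcvph] -> 15 lines: alao xbl qlh hcvph nsbjf dynx gggwj khp lpnws sqqpw onsr mdgfl swav aiytp opm
Hunk 2: at line 5 remove [gggwj] add [vvp] -> 15 lines: alao xbl qlh hcvph nsbjf dynx vvp khp lpnws sqqpw onsr mdgfl swav aiytp opm
Hunk 3: at line 3 remove [hcvph,nsbjf,dynx] add [imnjl,lke] -> 14 lines: alao xbl qlh imnjl lke vvp khp lpnws sqqpw onsr mdgfl swav aiytp opm
Hunk 4: at line 11 remove [swav,aiytp] add [vsono,qhzgi] -> 14 lines: alao xbl qlh imnjl lke vvp khp lpnws sqqpw onsr mdgfl vsono qhzgi opm
Hunk 5: at line 9 remove [onsr,mdgfl,vsono] add [ucku,fkaop,gnnc] -> 14 lines: alao xbl qlh imnjl lke vvp khp lpnws sqqpw ucku fkaop gnnc qhzgi opm
Hunk 6: at line 7 remove [sqqpw,ucku] add [sfir] -> 13 lines: alao xbl qlh imnjl lke vvp khp lpnws sfir fkaop gnnc qhzgi opm

Answer: alao
xbl
qlh
imnjl
lke
vvp
khp
lpnws
sfir
fkaop
gnnc
qhzgi
opm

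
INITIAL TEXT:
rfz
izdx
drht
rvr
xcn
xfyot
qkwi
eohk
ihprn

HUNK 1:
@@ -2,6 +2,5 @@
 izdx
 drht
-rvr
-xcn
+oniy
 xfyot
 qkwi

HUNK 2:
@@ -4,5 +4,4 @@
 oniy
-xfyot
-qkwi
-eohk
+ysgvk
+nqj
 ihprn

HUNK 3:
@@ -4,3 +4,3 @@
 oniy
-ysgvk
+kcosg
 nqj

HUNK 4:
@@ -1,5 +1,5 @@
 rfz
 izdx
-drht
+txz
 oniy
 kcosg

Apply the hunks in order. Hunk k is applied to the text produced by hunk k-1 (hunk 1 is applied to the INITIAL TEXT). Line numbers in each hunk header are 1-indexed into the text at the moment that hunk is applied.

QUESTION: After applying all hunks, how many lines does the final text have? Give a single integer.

Answer: 7

Derivation:
Hunk 1: at line 2 remove [rvr,xcn] add [oniy] -> 8 lines: rfz izdx drht oniy xfyot qkwi eohk ihprn
Hunk 2: at line 4 remove [xfyot,qkwi,eohk] add [ysgvk,nqj] -> 7 lines: rfz izdx drht oniy ysgvk nqj ihprn
Hunk 3: at line 4 remove [ysgvk] add [kcosg] -> 7 lines: rfz izdx drht oniy kcosg nqj ihprn
Hunk 4: at line 1 remove [drht] add [txz] -> 7 lines: rfz izdx txz oniy kcosg nqj ihprn
Final line count: 7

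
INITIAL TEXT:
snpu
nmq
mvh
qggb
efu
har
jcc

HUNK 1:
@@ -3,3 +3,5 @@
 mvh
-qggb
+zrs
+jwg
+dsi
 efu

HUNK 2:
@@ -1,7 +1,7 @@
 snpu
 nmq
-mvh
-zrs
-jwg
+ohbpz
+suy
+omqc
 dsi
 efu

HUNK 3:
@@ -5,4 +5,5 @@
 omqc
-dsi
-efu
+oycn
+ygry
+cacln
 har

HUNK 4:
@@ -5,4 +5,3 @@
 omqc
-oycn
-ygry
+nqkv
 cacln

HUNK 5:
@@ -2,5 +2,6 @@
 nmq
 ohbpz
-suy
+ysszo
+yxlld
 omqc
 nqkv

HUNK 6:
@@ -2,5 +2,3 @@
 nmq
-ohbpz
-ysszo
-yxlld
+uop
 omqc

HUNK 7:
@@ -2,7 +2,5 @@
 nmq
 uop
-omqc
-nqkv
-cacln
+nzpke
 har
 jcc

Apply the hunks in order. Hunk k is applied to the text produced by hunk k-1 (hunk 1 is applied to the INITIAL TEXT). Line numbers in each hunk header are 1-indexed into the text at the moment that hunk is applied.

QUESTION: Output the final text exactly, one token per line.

Answer: snpu
nmq
uop
nzpke
har
jcc

Derivation:
Hunk 1: at line 3 remove [qggb] add [zrs,jwg,dsi] -> 9 lines: snpu nmq mvh zrs jwg dsi efu har jcc
Hunk 2: at line 1 remove [mvh,zrs,jwg] add [ohbpz,suy,omqc] -> 9 lines: snpu nmq ohbpz suy omqc dsi efu har jcc
Hunk 3: at line 5 remove [dsi,efu] add [oycn,ygry,cacln] -> 10 lines: snpu nmq ohbpz suy omqc oycn ygry cacln har jcc
Hunk 4: at line 5 remove [oycn,ygry] add [nqkv] -> 9 lines: snpu nmq ohbpz suy omqc nqkv cacln har jcc
Hunk 5: at line 2 remove [suy] add [ysszo,yxlld] -> 10 lines: snpu nmq ohbpz ysszo yxlld omqc nqkv cacln har jcc
Hunk 6: at line 2 remove [ohbpz,ysszo,yxlld] add [uop] -> 8 lines: snpu nmq uop omqc nqkv cacln har jcc
Hunk 7: at line 2 remove [omqc,nqkv,cacln] add [nzpke] -> 6 lines: snpu nmq uop nzpke har jcc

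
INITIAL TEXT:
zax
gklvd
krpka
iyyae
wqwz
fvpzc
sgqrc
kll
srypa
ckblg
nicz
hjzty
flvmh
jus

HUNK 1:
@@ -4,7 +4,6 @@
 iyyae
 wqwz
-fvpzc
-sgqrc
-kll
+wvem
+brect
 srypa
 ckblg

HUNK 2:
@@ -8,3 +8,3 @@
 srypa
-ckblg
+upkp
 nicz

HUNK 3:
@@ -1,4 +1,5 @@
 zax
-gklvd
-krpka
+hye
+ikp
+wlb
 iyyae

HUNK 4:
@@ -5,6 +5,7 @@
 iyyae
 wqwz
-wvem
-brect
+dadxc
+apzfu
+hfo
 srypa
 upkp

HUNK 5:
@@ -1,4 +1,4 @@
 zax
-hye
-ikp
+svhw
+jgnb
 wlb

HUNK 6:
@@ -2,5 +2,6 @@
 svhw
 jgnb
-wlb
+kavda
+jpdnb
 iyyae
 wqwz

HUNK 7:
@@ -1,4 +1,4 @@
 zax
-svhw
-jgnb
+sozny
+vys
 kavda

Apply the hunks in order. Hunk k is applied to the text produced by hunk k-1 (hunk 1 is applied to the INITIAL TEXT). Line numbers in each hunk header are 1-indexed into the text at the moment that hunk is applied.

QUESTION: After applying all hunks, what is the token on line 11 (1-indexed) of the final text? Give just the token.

Hunk 1: at line 4 remove [fvpzc,sgqrc,kll] add [wvem,brect] -> 13 lines: zax gklvd krpka iyyae wqwz wvem brect srypa ckblg nicz hjzty flvmh jus
Hunk 2: at line 8 remove [ckblg] add [upkp] -> 13 lines: zax gklvd krpka iyyae wqwz wvem brect srypa upkp nicz hjzty flvmh jus
Hunk 3: at line 1 remove [gklvd,krpka] add [hye,ikp,wlb] -> 14 lines: zax hye ikp wlb iyyae wqwz wvem brect srypa upkp nicz hjzty flvmh jus
Hunk 4: at line 5 remove [wvem,brect] add [dadxc,apzfu,hfo] -> 15 lines: zax hye ikp wlb iyyae wqwz dadxc apzfu hfo srypa upkp nicz hjzty flvmh jus
Hunk 5: at line 1 remove [hye,ikp] add [svhw,jgnb] -> 15 lines: zax svhw jgnb wlb iyyae wqwz dadxc apzfu hfo srypa upkp nicz hjzty flvmh jus
Hunk 6: at line 2 remove [wlb] add [kavda,jpdnb] -> 16 lines: zax svhw jgnb kavda jpdnb iyyae wqwz dadxc apzfu hfo srypa upkp nicz hjzty flvmh jus
Hunk 7: at line 1 remove [svhw,jgnb] add [sozny,vys] -> 16 lines: zax sozny vys kavda jpdnb iyyae wqwz dadxc apzfu hfo srypa upkp nicz hjzty flvmh jus
Final line 11: srypa

Answer: srypa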